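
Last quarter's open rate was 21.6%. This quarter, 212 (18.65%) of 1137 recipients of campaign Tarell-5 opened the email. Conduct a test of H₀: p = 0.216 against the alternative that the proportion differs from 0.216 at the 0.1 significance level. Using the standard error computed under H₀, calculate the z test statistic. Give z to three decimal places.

z = -2.421

p̂ = 212/1137 = 0.18646.
Standard error under H₀: √(0.216×0.784/1137) = 0.01220.
z = (0.18646 − 0.216)/0.01220 = -0.02954/0.01220 = -2.421.
p-value = 2·P(Z > 2.421) ≈ 0.0155, so at α = 0.1 we reject H₀.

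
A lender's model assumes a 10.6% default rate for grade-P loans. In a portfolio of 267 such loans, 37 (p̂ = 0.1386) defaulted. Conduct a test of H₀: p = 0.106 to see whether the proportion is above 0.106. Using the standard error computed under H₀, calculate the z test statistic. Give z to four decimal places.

z = 1.7292

p̂ = 37/267 = 0.138577.
Under H₀, SE = √(0.106·0.894/267) = √(0.000354921) = 0.018839.
z = (0.138577 − 0.106)/0.018839 = 0.032577/0.018839 = 1.7292.
p-value = P(Z > 1.729) ≈ 0.0419.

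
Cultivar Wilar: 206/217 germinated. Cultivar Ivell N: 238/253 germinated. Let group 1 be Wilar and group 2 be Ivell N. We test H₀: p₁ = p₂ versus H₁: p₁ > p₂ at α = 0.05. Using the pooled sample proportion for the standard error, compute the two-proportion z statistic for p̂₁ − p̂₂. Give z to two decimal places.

z = 0.41

p̂₁ = 206/217 ≈ 0.9493, p̂₂ = 238/253 ≈ 0.9407.
Pooled p̂ = (206+238)/(217+253) = 444/470 = 0.9447.
SE = √(p̂(1−p̂)(1/n₁+1/n₂)) = √(0.9447·0.0553·0.00856086) = √(0.000447382) = 0.0212.
z = (0.9493 − 0.9407)/0.0212 = 0.0086/0.0212 = 0.41.
p-value = P(Z > 0.406) ≈ 0.3422; since p > α = 0.05, fail to reject H₀.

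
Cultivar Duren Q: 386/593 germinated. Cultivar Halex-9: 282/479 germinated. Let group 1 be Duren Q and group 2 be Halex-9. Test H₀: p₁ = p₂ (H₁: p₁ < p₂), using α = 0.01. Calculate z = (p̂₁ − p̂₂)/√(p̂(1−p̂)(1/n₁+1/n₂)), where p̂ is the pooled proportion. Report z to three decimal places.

z = 2.089

p̂₁ = 386/593 = 0.65093, p̂₂ = 282/479 = 0.58873.
Pooled p̂ = (386+282)/(593+479) = 668/1072 = 0.62313.
SE = √(p̂(1−p̂)(1/n₁+1/n₂)) = √(0.62313·0.37687·0.00377402) = √(0.000886284) = 0.02977.
z = (0.65093 − 0.58873)/0.02977 = 0.06220/0.02977 = 2.089.
p-value = P(Z < 2.089) ≈ 0.9817, so at α = 0.01 we fail to reject H₀.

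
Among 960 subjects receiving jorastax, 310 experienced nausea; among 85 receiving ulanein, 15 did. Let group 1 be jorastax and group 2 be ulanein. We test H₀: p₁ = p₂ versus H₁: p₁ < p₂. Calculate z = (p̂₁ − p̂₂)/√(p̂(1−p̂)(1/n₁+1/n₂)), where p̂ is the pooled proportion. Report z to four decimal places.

z = 2.7956

p̂₁ = 310/960 ≈ 0.322917, p̂₂ = 15/85 ≈ 0.176471.
Pooled p̂ = (310+15)/(960+85) = 325/1045 = 0.311005.
SE = √(0.214281 × 0.0128064) = 0.052385.
z = (0.322917 − 0.176471)/0.052385 = 0.146446/0.052385 = 2.7956.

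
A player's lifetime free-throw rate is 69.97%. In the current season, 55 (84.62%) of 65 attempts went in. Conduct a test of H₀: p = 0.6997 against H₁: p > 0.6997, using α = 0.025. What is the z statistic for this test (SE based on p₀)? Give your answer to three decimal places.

z = 2.576

p̂ = 55/65 = 0.84615.
Standard error under H₀: √(0.6997×0.3003/65) = 0.05686.
z = (0.84615 − 0.6997)/0.05686 = 0.14645/0.05686 = 2.576.
p-value = P(Z > 2.576) ≈ 0.0050; since p < α = 0.025, reject H₀.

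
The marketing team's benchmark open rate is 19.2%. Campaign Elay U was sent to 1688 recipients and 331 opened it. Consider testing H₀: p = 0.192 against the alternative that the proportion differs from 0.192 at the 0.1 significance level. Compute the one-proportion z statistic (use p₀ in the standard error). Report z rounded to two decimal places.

p̂ = 331/1688 = 0.1961.
Standard error under H₀: √(0.192×0.808/1688) = 0.0096.
z = (0.1961 − 0.192)/0.0096 = 0.0041/0.0096 = 0.43.
Two-sided p-value ≈ 2·Φ(−0.427) = 0.6696, so at α = 0.1 we fail to reject H₀.

z = 0.43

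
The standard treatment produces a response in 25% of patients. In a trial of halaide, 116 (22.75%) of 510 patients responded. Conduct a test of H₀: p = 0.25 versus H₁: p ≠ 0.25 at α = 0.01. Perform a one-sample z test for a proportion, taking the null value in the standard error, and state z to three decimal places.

p̂ = 116/510 ≈ 0.22745.
Under H₀, SE = √(0.25·0.75/510) = √(0.000367647) = 0.01917.
z = (0.22745 − 0.25)/0.01917 = -0.02255/0.01917 = -1.176.
p-value = 2·P(Z > 1.176) ≈ 0.2396; since p > α = 0.01, fail to reject H₀.

z = -1.176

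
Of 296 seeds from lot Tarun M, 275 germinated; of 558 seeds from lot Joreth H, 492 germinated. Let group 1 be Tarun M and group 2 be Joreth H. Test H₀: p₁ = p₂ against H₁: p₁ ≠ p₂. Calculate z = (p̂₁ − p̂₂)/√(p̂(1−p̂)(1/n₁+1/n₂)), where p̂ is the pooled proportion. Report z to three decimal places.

p̂₁ = 275/296 ≈ 0.92905, p̂₂ = 492/558 ≈ 0.88172.
Pooled p̂ = (275+492)/(296+558) = 767/854 = 0.89813.
SE = √(0.0914953 × 0.00517049) = 0.02175.
z = (0.92905 − 0.88172)/0.02175 = 0.04733/0.02175 = 2.176.

z = 2.176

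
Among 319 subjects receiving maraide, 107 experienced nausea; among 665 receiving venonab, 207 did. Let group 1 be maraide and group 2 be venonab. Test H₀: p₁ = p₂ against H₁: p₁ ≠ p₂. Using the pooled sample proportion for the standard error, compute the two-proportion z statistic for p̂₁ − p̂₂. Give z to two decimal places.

p̂₁ = 107/319 = 0.3354, p̂₂ = 207/665 = 0.3113.
Pooled p̂ = (107+207)/(319+665) = 314/984 = 0.3191.
SE = √(0.217277 × 0.00463856) = 0.0317.
z = (0.3354 − 0.3113)/0.0317 = 0.0241/0.0317 = 0.76.

z = 0.76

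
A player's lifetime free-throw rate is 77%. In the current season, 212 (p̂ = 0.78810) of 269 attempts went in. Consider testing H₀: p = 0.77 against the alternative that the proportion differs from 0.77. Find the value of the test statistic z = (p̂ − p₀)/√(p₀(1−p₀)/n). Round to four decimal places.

p̂ = 212/269 ≈ 0.788104.
SE = √(p₀(1−p₀)/n) = √(0.1771/269) = 0.025659.
z = (0.788104 − 0.77)/0.025659 = 0.018104/0.025659 = 0.7056.
Two-sided p-value ≈ 2·Φ(−0.706) = 0.4805.

z = 0.7056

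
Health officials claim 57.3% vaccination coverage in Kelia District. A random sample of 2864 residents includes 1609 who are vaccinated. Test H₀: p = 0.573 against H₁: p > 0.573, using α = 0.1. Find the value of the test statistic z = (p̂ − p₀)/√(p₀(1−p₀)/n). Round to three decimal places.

p̂ = 1609/2864 = 0.56180.
Under H₀, SE = √(0.573·0.427/2864) = √(8.54298e-05) = 0.00924.
z = (0.56180 − 0.573)/0.00924 = -0.01120/0.00924 = -1.212.
p-value = P(Z > -1.212) ≈ 0.8872; since p > α = 0.1, fail to reject H₀.

z = -1.212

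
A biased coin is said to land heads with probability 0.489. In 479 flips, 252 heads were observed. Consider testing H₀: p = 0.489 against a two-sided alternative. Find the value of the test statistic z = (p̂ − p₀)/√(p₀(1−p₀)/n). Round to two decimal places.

p̂ = 252/479 ≈ 0.52610.
Under H₀, SE = √(0.489·0.511/479) = √(0.000521668) = 0.02284.
z = (0.52610 − 0.489)/0.02284 = 0.03710/0.02284 = 1.62.

z = 1.62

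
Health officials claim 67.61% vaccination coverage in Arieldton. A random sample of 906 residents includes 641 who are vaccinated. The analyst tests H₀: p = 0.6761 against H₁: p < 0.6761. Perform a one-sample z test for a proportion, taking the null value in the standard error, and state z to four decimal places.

z = 2.0200

p̂ = 641/906 = 0.7075055.
SE = √(p₀(1−p₀)/n) = √(0.21899/906) = 0.0155470.
z = (0.7075055 − 0.6761)/0.0155470 = 0.0314055/0.0155470 = 2.0200.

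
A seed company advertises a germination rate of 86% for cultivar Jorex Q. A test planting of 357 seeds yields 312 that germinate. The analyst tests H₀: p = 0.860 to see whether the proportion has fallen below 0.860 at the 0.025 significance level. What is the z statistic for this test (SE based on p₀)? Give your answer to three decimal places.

p̂ = 312/357 = 0.87395.
Under H₀, SE = √(0.86·0.14/357) = √(0.000337255) = 0.01836.
z = (0.87395 − 0.86)/0.01836 = 0.01395/0.01836 = 0.760.
p-value = P(Z < 0.760) ≈ 0.7763, so at α = 0.025 we fail to reject H₀.

z = 0.760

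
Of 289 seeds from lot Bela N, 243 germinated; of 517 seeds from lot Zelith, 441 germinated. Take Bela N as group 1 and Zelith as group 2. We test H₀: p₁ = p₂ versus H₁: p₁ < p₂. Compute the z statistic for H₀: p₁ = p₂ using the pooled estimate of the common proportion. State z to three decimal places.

z = -0.462

p̂₁ = 243/289 ≈ 0.84083, p̂₂ = 441/517 ≈ 0.85300.
Pooled p̂ = (243+441)/(289+517) = 684/806 = 0.84864.
SE = √(0.128453 × 0.00539444) = 0.02632.
z = (0.84083 − 0.85300)/0.02632 = -0.01217/0.02632 = -0.462.
p-value = P(Z < -0.462) ≈ 0.3220.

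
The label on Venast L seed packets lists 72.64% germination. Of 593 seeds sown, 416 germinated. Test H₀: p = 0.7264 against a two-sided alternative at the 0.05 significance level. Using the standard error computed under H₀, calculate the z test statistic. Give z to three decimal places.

z = -1.359

p̂ = 416/593 ≈ 0.70152.
Standard error under H₀: √(0.7264×0.2736/593) = 0.01831.
z = (0.70152 − 0.7264)/0.01831 = -0.02488/0.01831 = -1.359.
Two-sided p-value ≈ 2·Φ(−1.359) = 0.1741. With α = 0.05, fail to reject H₀.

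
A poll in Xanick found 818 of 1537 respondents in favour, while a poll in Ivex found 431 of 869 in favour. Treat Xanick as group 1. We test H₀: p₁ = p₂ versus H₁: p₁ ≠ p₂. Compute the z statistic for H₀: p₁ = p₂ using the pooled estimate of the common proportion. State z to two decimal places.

p̂₁ = 818/1537 = 0.5322, p̂₂ = 431/869 = 0.4960.
Pooled p̂ = (818+431)/(1537+869) = 1249/2406 = 0.5191.
SE = √(0.249634 × 0.00180137) = 0.0212.
z = (0.5322 − 0.4960)/0.0212 = 0.0362/0.0212 = 1.71.
Two-sided p-value ≈ 2·Φ(−1.709) = 0.0875.

z = 1.71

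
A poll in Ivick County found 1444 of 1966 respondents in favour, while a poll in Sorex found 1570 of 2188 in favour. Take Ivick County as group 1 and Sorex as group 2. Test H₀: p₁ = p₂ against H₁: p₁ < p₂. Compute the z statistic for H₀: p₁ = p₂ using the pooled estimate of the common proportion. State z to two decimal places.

z = 1.22

p̂₁ = 1444/1966 ≈ 0.7345, p̂₂ = 1570/2188 ≈ 0.7176.
Pooled p̂ = (1444+1570)/(1966+2188) = 3014/4154 = 0.7256.
SE = √(0.19912 × 0.000965685) = 0.0139.
z = (0.7345 − 0.7176)/0.0139 = 0.0169/0.0139 = 1.22.
p-value = P(Z < 1.221) ≈ 0.8890.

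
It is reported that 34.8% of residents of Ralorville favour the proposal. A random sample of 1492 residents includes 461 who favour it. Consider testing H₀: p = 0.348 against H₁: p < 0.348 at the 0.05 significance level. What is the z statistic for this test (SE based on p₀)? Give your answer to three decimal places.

p̂ = 461/1492 = 0.308981.
Standard error under H₀: √(0.348×0.652/1492) = 0.012332.
z = (0.308981 − 0.348)/0.012332 = -0.039019/0.012332 = -3.164.
p-value = P(Z < -3.164) ≈ 0.0008. With α = 0.05, reject H₀.

z = -3.164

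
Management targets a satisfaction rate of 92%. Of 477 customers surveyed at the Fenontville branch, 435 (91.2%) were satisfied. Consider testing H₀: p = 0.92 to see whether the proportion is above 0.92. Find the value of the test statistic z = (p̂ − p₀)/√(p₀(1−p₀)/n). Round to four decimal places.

p̂ = 435/477 = 0.9119497.
Under H₀, SE = √(0.92·0.08/477) = √(0.000154298) = 0.0124217.
z = (0.9119497 − 0.92)/0.0124217 = -0.0080503/0.0124217 = -0.6481.

z = -0.6481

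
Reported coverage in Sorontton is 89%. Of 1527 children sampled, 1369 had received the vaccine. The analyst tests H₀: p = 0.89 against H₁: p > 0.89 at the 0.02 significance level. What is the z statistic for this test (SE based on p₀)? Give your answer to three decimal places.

z = 0.815

p̂ = 1369/1527 ≈ 0.89653.
Under H₀, SE = √(0.89·0.11/1527) = √(6.41126e-05) = 0.00801.
z = (0.89653 − 0.89)/0.00801 = 0.00653/0.00801 = 0.815.
p-value = P(Z > 0.815) ≈ 0.2074. With α = 0.02, fail to reject H₀.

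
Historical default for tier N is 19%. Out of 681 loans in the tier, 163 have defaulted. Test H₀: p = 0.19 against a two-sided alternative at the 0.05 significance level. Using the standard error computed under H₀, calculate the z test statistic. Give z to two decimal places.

p̂ = 163/681 ≈ 0.23935.
Standard error under H₀: √(0.19×0.81/681) = 0.01503.
z = (0.23935 − 0.19)/0.01503 = 0.04935/0.01503 = 3.28.
p-value = 2·P(Z > 3.283) ≈ 0.0010. With α = 0.05, reject H₀.

z = 3.28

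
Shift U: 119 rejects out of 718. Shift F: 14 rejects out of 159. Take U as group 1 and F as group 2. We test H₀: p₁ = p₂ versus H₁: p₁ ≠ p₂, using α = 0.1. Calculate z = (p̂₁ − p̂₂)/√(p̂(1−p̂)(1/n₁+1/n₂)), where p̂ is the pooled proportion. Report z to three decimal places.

p̂₁ = 119/718 ≈ 0.16574, p̂₂ = 14/159 ≈ 0.08805.
Pooled p̂ = (119+14)/(718+159) = 133/877 = 0.15165.
SE = √(p̂(1−p̂)(1/n₁+1/n₂)) = √(0.15165·0.84835·0.00768207) = √(0.000988333) = 0.03144.
z = (0.16574 − 0.08805)/0.03144 = 0.07769/0.03144 = 2.471.
Two-sided p-value ≈ 2·Φ(−2.471) = 0.0135, so at α = 0.1 we reject H₀.

z = 2.471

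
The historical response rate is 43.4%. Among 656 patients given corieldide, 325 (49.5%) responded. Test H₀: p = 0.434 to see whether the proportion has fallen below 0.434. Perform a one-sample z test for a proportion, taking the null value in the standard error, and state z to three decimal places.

p̂ = 325/656 = 0.495427.
Standard error under H₀: √(0.434×0.566/656) = 0.019351.
z = (0.495427 − 0.434)/0.019351 = 0.061427/0.019351 = 3.174.

z = 3.174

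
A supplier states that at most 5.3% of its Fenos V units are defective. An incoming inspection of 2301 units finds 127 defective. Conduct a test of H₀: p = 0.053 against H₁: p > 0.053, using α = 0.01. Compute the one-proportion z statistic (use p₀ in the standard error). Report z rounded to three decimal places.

z = 0.470

p̂ = 127/2301 = 0.055193.
SE = √(p₀(1−p₀)/n) = √(0.050191/2301) = 0.004670.
z = (0.055193 − 0.053)/0.004670 = 0.002193/0.004670 = 0.470.
p-value = P(Z > 0.470) ≈ 0.3193. With α = 0.01, fail to reject H₀.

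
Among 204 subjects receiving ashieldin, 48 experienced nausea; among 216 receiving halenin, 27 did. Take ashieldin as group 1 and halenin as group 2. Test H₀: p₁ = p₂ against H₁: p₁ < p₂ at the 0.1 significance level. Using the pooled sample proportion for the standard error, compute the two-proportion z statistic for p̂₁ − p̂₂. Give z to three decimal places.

z = 2.950

p̂₁ = 48/204 = 0.23529, p̂₂ = 27/216 = 0.12500.
Pooled p̂ = (48+27)/(204+216) = 75/420 = 0.17857.
SE = √(p̂(1−p̂)(1/n₁+1/n₂)) = √(0.17857·0.82143·0.00953159) = √(0.00139813) = 0.03739.
z = (0.23529 − 0.12500)/0.03739 = 0.11029/0.03739 = 2.950.
p-value = P(Z < 2.950) ≈ 0.9984. With α = 0.1, fail to reject H₀.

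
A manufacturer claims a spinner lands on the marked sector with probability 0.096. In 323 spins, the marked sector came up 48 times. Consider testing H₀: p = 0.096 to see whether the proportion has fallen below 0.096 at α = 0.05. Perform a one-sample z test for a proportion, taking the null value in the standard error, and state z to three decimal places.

p̂ = 48/323 ≈ 0.1486068.
Under H₀, SE = √(0.096·0.904/323) = √(0.000268681) = 0.0163915.
z = (0.1486068 − 0.096)/0.0163915 = 0.0526068/0.0163915 = 3.209.
p-value = P(Z < 3.209) ≈ 0.9993; since p > α = 0.05, fail to reject H₀.

z = 3.209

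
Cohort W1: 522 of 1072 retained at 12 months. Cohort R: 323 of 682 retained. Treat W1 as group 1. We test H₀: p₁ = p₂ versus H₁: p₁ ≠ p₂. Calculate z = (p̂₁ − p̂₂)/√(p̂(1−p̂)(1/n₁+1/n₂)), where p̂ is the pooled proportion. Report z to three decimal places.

p̂₁ = 522/1072 ≈ 0.48694, p̂₂ = 323/682 ≈ 0.47361.
Pooled p̂ = (522+323)/(1072+682) = 845/1754 = 0.48176.
SE = √(0.249667 × 0.00239911) = 0.02447.
z = (0.48694 − 0.47361)/0.02447 = 0.01333/0.02447 = 0.545.

z = 0.545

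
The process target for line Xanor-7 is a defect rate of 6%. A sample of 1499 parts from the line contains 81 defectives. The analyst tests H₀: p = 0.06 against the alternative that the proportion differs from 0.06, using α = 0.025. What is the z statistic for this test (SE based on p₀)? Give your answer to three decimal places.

p̂ = 81/1499 = 0.05404.
Under H₀, SE = √(0.06·0.94/1499) = √(3.76251e-05) = 0.00613.
z = (0.05404 − 0.06)/0.00613 = -0.00596/0.00613 = -0.972.
Two-sided p-value ≈ 2·Φ(−0.972) = 0.3309; since p > α = 0.025, fail to reject H₀.

z = -0.972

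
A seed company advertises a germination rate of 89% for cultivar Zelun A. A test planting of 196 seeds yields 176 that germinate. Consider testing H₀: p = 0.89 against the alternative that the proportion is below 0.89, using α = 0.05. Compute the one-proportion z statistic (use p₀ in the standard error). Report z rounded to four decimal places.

p̂ = 176/196 ≈ 0.897959.
SE = √(p₀(1−p₀)/n) = √(0.0979/196) = 0.022349.
z = (0.897959 − 0.89)/0.022349 = 0.007959/0.022349 = 0.3561.
p-value = P(Z < 0.356) ≈ 0.6391. With α = 0.05, fail to reject H₀.

z = 0.3561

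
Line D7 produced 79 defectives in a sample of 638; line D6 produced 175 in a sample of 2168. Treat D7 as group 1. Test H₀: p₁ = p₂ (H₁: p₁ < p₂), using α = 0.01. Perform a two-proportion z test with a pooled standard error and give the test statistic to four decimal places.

z = 3.3354

p̂₁ = 79/638 ≈ 0.123824, p̂₂ = 175/2168 ≈ 0.080720.
Pooled p̂ = (79+175)/(638+2168) = 254/2806 = 0.090520.
SE = √(0.0823264 × 0.00202865) = 0.012923.
z = (0.123824 − 0.080720)/0.012923 = 0.043104/0.012923 = 3.3354.
p-value = P(Z < 3.335) ≈ 0.9996; since p > α = 0.01, fail to reject H₀.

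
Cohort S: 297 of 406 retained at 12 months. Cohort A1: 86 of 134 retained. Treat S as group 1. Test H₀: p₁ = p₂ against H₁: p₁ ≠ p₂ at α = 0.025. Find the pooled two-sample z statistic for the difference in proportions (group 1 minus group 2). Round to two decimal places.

z = 1.98

p̂₁ = 297/406 ≈ 0.7315, p̂₂ = 86/134 ≈ 0.6418.
Pooled p̂ = (297+86)/(406+134) = 383/540 = 0.7093.
SE = √(p̂(1−p̂)(1/n₁+1/n₂)) = √(0.7093·0.2907·0.00992574) = √(0.00204679) = 0.0452.
z = (0.7315 − 0.6418)/0.0452 = 0.0897/0.0452 = 1.98.
Two-sided p-value ≈ 2·Φ(−1.983) = 0.0473. With α = 0.025, fail to reject H₀.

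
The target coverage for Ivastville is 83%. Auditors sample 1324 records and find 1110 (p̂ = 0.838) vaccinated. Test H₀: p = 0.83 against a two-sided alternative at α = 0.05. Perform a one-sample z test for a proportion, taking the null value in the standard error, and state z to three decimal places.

z = 0.811

p̂ = 1110/1324 = 0.83837.
Standard error under H₀: √(0.83×0.17/1324) = 0.01032.
z = (0.83837 − 0.83)/0.01032 = 0.00837/0.01032 = 0.811.
Two-sided p-value ≈ 2·Φ(−0.811) = 0.4176, so at α = 0.05 we fail to reject H₀.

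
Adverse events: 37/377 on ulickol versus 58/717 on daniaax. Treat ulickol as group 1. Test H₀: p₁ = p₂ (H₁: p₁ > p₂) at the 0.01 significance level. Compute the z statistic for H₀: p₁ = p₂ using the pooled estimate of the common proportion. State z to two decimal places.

p̂₁ = 37/377 = 0.0981, p̂₂ = 58/717 = 0.0809.
Pooled p̂ = (37+58)/(377+717) = 95/1094 = 0.0868.
SE = √(p̂(1−p̂)(1/n₁+1/n₂)) = √(0.0868·0.9132·0.00404722) = √(0.000320931) = 0.0179.
z = (0.0981 − 0.0809)/0.0179 = 0.0172/0.0179 = 0.96.
p-value = P(Z > 0.963) ≈ 0.1678; since p > α = 0.01, fail to reject H₀.

z = 0.96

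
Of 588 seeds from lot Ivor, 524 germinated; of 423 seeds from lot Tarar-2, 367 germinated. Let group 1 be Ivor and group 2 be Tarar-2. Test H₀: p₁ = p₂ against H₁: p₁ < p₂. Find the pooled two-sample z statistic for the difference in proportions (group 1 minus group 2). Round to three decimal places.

p̂₁ = 524/588 ≈ 0.89116, p̂₂ = 367/423 ≈ 0.86761.
Pooled p̂ = (524+367)/(588+423) = 891/1011 = 0.88131.
SE = √(p̂(1−p̂)(1/n₁+1/n₂)) = √(0.88131·0.11869·0.00406475) = √(0.000425197) = 0.02062.
z = (0.89116 − 0.86761)/0.02062 = 0.02355/0.02062 = 1.142.

z = 1.142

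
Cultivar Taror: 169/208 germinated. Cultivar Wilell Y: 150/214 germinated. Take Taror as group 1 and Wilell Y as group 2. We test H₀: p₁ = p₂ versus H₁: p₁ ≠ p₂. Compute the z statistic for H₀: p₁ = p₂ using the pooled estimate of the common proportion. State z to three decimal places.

z = 2.668

p̂₁ = 169/208 = 0.81250, p̂₂ = 150/214 = 0.70093.
Pooled p̂ = (169+150)/(208+214) = 319/422 = 0.75592.
SE = √(p̂(1−p̂)(1/n₁+1/n₂)) = √(0.75592·0.24408·0.00948059) = √(0.0017492) = 0.04182.
z = (0.81250 − 0.70093)/0.04182 = 0.11157/0.04182 = 2.668.
Two-sided p-value ≈ 2·Φ(−2.668) = 0.0076.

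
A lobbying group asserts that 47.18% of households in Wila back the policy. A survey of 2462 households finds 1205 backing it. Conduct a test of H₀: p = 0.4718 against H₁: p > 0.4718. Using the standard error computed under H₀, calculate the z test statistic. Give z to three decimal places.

p̂ = 1205/2462 ≈ 0.48944.
SE = √(p₀(1−p₀)/n) = √(0.2492/2462) = 0.01006.
z = (0.48944 − 0.4718)/0.01006 = 0.01764/0.01006 = 1.753.

z = 1.753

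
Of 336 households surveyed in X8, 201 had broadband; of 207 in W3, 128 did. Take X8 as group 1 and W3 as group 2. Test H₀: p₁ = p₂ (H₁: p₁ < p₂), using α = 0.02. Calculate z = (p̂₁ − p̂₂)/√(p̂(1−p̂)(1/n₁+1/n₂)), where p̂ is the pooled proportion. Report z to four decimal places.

p̂₁ = 201/336 = 0.598214, p̂₂ = 128/207 = 0.618357.
Pooled p̂ = (201+128)/(336+207) = 329/543 = 0.605893.
SE = √(0.238787 × 0.00780711) = 0.043177.
z = (0.598214 − 0.618357)/0.043177 = -0.020143/0.043177 = -0.4665.
p-value = P(Z < -0.467) ≈ 0.3204. With α = 0.02, fail to reject H₀.

z = -0.4665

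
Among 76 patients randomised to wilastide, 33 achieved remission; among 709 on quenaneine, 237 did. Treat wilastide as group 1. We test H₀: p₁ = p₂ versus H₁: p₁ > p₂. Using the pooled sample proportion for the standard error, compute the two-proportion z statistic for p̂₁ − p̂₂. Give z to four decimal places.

p̂₁ = 33/76 ≈ 0.434211, p̂₂ = 237/709 ≈ 0.334274.
Pooled p̂ = (33+237)/(76+709) = 270/785 = 0.343949.
SE = √(0.225648 × 0.0145683) = 0.057335.
z = (0.434211 − 0.334274)/0.057335 = 0.099937/0.057335 = 1.7430.

z = 1.7430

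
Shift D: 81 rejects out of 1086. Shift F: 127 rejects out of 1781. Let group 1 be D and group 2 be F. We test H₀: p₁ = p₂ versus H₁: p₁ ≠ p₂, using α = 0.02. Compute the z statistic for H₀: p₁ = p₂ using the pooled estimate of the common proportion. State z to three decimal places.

p̂₁ = 81/1086 = 0.07459, p̂₂ = 127/1781 = 0.07131.
Pooled p̂ = (81+127)/(1086+1781) = 208/2867 = 0.07255.
SE = √(p̂(1−p̂)(1/n₁+1/n₂)) = √(0.07255·0.92745·0.00148229) = √(9.97379e-05) = 0.00999.
z = (0.07459 − 0.07131)/0.00999 = 0.00328/0.00999 = 0.328.
Two-sided p-value ≈ 2·Φ(−0.328) = 0.7428, so at α = 0.02 we fail to reject H₀.

z = 0.328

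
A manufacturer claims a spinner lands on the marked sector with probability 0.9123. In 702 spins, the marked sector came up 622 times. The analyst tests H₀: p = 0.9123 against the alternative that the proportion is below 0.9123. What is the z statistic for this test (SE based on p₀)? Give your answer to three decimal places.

z = -2.460

p̂ = 622/702 = 0.886040.
Standard error under H₀: √(0.9123×0.0877/702) = 0.010676.
z = (0.886040 − 0.9123)/0.010676 = -0.026260/0.010676 = -2.460.
p-value = P(Z < -2.460) ≈ 0.0070.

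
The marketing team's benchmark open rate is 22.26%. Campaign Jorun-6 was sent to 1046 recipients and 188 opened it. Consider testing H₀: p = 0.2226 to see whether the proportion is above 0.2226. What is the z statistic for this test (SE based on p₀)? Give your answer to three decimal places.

p̂ = 188/1046 ≈ 0.179732.
SE = √(p₀(1−p₀)/n) = √(0.17305/1046) = 0.012862.
z = (0.179732 − 0.2226)/0.012862 = -0.042868/0.012862 = -3.333.

z = -3.333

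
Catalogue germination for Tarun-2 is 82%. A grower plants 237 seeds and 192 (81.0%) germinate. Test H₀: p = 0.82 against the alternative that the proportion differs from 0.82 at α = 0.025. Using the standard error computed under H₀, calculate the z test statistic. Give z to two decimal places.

z = -0.40

p̂ = 192/237 = 0.8101.
SE = √(p₀(1−p₀)/n) = √(0.1476/237) = 0.0250.
z = (0.8101 − 0.82)/0.0250 = -0.0099/0.0250 = -0.40.
p-value = 2·P(Z > 0.396) ≈ 0.6924; since p > α = 0.025, fail to reject H₀.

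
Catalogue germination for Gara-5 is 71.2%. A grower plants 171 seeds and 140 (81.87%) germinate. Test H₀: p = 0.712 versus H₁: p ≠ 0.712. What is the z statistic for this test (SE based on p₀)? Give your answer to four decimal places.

z = 3.0816

p̂ = 140/171 = 0.818713.
Standard error under H₀: √(0.712×0.288/171) = 0.034629.
z = (0.818713 − 0.712)/0.034629 = 0.106713/0.034629 = 3.0816.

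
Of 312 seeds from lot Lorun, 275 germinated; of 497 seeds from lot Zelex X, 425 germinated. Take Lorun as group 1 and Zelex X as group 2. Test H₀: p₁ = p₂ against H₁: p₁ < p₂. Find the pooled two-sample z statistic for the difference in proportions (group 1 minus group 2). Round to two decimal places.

z = 1.07

p̂₁ = 275/312 ≈ 0.88141, p̂₂ = 425/497 ≈ 0.85513.
Pooled p̂ = (275+425)/(312+497) = 700/809 = 0.86527.
SE = √(0.116581 × 0.0052172) = 0.02466.
z = (0.88141 − 0.85513)/0.02466 = 0.02628/0.02466 = 1.07.
p-value = P(Z < 1.066) ≈ 0.8567.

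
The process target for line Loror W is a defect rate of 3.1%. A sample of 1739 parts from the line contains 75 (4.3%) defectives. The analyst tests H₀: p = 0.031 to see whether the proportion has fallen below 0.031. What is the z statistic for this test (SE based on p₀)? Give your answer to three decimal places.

p̂ = 75/1739 = 0.043128.
Under H₀, SE = √(0.031·0.969/1739) = √(1.72737e-05) = 0.004156.
z = (0.043128 − 0.031)/0.004156 = 0.012128/0.004156 = 2.918.

z = 2.918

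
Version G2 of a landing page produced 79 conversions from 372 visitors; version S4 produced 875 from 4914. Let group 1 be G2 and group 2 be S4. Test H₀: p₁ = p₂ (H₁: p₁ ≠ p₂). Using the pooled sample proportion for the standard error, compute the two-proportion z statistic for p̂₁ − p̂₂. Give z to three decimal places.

z = 1.659

p̂₁ = 79/372 = 0.21237, p̂₂ = 875/4914 = 0.17806.
Pooled p̂ = (79+875)/(372+4914) = 954/5286 = 0.18048.
SE = √(0.147905 × 0.00289167) = 0.02068.
z = (0.21237 − 0.17806)/0.02068 = 0.03431/0.02068 = 1.659.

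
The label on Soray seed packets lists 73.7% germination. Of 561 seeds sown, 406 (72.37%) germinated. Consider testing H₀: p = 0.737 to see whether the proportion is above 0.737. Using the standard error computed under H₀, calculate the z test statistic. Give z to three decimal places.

p̂ = 406/561 = 0.72371.
SE = √(p₀(1−p₀)/n) = √(0.19383/561) = 0.01859.
z = (0.72371 − 0.737)/0.01859 = -0.01329/0.01859 = -0.715.

z = -0.715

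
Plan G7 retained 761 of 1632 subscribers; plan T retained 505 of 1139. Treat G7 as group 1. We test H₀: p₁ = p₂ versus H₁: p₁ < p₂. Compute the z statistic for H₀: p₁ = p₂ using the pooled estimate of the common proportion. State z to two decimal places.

z = 1.19

p̂₁ = 761/1632 ≈ 0.4663, p̂₂ = 505/1139 ≈ 0.4434.
Pooled p̂ = (761+505)/(1632+1139) = 1266/2771 = 0.4569.
SE = √(p̂(1−p̂)(1/n₁+1/n₂)) = √(0.4569·0.5431·0.00149071) = √(0.000369905) = 0.0192.
z = (0.4663 − 0.4434)/0.0192 = 0.0229/0.0192 = 1.19.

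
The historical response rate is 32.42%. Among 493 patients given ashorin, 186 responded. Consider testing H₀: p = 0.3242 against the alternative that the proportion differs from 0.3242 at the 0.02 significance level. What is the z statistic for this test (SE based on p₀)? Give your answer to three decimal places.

z = 2.518

p̂ = 186/493 = 0.37728.
SE = √(p₀(1−p₀)/n) = √(0.21909/493) = 0.02108.
z = (0.37728 − 0.3242)/0.02108 = 0.05308/0.02108 = 2.518.
Two-sided p-value ≈ 2·Φ(−2.518) = 0.0118, so at α = 0.02 we reject H₀.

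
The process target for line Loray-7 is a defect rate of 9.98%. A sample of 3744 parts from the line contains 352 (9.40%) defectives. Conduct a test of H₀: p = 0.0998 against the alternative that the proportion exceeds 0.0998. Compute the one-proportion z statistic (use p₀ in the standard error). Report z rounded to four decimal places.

z = -1.1805

p̂ = 352/3744 ≈ 0.0940171.
SE = √(p₀(1−p₀)/n) = √(0.08984/3744) = 0.0048985.
z = (0.0940171 − 0.0998)/0.0048985 = -0.0057829/0.0048985 = -1.1805.
p-value = P(Z > -1.181) ≈ 0.8811.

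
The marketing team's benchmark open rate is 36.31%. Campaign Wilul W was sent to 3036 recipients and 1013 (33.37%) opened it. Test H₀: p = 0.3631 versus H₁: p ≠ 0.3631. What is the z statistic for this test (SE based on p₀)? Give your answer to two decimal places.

z = -3.37

p̂ = 1013/3036 ≈ 0.33366.
Standard error under H₀: √(0.3631×0.6369/3036) = 0.00873.
z = (0.33366 − 0.3631)/0.00873 = -0.02944/0.00873 = -3.37.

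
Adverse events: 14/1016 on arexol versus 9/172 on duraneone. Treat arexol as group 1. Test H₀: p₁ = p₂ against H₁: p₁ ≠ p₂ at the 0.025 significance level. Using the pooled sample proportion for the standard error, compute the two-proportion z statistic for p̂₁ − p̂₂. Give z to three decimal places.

p̂₁ = 14/1016 = 0.01378, p̂₂ = 9/172 = 0.05233.
Pooled p̂ = (14+9)/(1016+172) = 23/1188 = 0.01936.
SE = √(p̂(1−p̂)(1/n₁+1/n₂)) = √(0.01936·0.98064·0.00679821) = √(0.000129067) = 0.01136.
z = (0.01378 − 0.05233)/0.01136 = -0.03855/0.01136 = -3.393.
Two-sided p-value ≈ 2·Φ(−3.393) = 0.0007; since p < α = 0.025, reject H₀.

z = -3.393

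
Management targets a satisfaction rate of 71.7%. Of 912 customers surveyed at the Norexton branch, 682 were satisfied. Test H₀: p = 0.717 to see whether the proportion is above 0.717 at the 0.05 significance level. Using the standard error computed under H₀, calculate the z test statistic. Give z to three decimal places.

p̂ = 682/912 = 0.74781.
SE = √(p₀(1−p₀)/n) = √(0.20291/912) = 0.01492.
z = (0.74781 − 0.717)/0.01492 = 0.03081/0.01492 = 2.065.
p-value = P(Z > 2.065) ≈ 0.0194, so at α = 0.05 we reject H₀.

z = 2.065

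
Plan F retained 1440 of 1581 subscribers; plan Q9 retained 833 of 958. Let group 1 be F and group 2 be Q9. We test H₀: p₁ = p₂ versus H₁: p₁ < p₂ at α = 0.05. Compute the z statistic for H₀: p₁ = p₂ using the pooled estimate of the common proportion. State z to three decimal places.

z = 3.293

p̂₁ = 1440/1581 = 0.91082, p̂₂ = 833/958 = 0.86952.
Pooled p̂ = (1440+833)/(1581+958) = 2273/2539 = 0.89523.
SE = √(0.0937898 × 0.00167635) = 0.01254.
z = (0.91082 − 0.86952)/0.01254 = 0.04130/0.01254 = 3.293.
p-value = P(Z < 3.293) ≈ 0.9995, so at α = 0.05 we fail to reject H₀.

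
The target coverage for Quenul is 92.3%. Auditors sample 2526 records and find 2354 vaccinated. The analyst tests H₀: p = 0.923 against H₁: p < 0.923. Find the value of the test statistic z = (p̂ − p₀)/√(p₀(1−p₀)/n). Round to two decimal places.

z = 1.68

p̂ = 2354/2526 = 0.9319.
Standard error under H₀: √(0.923×0.077/2526) = 0.0053.
z = (0.9319 − 0.923)/0.0053 = 0.0089/0.0053 = 1.68.
p-value = P(Z < 1.679) ≈ 0.9535.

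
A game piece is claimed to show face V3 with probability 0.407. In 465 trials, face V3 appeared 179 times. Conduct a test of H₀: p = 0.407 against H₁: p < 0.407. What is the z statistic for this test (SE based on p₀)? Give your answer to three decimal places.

z = -0.968

p̂ = 179/465 ≈ 0.38495.
Standard error under H₀: √(0.407×0.593/465) = 0.02278.
z = (0.38495 − 0.407)/0.02278 = -0.02205/0.02278 = -0.968.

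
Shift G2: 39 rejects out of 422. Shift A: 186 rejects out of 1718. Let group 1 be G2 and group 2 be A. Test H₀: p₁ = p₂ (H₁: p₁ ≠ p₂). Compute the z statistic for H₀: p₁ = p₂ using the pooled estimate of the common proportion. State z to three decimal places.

p̂₁ = 39/422 ≈ 0.09242, p̂₂ = 186/1718 ≈ 0.10827.
Pooled p̂ = (39+186)/(422+1718) = 225/2140 = 0.10514.
SE = √(0.0940857 × 0.00295174) = 0.01666.
z = (0.09242 − 0.10827)/0.01666 = -0.01585/0.01666 = -0.951.
Two-sided p-value ≈ 2·Φ(−0.951) = 0.3416.

z = -0.951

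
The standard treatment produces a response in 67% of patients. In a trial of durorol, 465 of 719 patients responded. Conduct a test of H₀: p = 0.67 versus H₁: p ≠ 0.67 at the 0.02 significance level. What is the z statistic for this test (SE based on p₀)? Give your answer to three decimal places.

p̂ = 465/719 = 0.64673.
SE = √(p₀(1−p₀)/n) = √(0.2211/719) = 0.01754.
z = (0.64673 − 0.67)/0.01754 = -0.02327/0.01754 = -1.327.
Two-sided p-value ≈ 2·Φ(−1.327) = 0.1845, so at α = 0.02 we fail to reject H₀.

z = -1.327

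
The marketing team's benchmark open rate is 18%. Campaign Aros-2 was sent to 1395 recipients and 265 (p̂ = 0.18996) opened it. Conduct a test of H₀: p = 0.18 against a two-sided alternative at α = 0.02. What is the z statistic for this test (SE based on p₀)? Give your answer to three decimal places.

p̂ = 265/1395 = 0.189964.
Under H₀, SE = √(0.18·0.82/1395) = √(0.000105806) = 0.010286.
z = (0.189964 − 0.18)/0.010286 = 0.009964/0.010286 = 0.969.
Two-sided p-value ≈ 2·Φ(−0.969) = 0.3327; since p > α = 0.02, fail to reject H₀.

z = 0.969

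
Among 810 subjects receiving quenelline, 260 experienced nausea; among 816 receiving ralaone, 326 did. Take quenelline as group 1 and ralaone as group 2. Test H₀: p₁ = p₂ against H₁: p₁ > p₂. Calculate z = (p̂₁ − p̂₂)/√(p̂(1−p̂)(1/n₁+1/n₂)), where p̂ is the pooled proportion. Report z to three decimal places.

z = -3.297

p̂₁ = 260/810 ≈ 0.320988, p̂₂ = 326/816 ≈ 0.399510.
Pooled p̂ = (260+326)/(810+816) = 586/1626 = 0.360394.
SE = √(p̂(1−p̂)(1/n₁+1/n₂)) = √(0.360394·0.639606·0.00246006) = √(0.000567068) = 0.023813.
z = (0.320988 − 0.399510)/0.023813 = -0.078522/0.023813 = -3.297.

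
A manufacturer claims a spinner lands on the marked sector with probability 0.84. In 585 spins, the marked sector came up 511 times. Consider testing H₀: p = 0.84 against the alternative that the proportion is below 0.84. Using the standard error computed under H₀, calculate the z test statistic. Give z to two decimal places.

z = 2.21

p̂ = 511/585 = 0.87350.
Standard error under H₀: √(0.84×0.16/585) = 0.01516.
z = (0.87350 − 0.84)/0.01516 = 0.03350/0.01516 = 2.21.
p-value = P(Z < 2.210) ≈ 0.9865.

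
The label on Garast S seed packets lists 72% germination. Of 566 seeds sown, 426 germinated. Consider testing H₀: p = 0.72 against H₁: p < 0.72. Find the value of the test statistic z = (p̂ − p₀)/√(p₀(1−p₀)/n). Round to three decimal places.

z = 1.730

p̂ = 426/566 = 0.75265.
Under H₀, SE = √(0.72·0.28/566) = √(0.000356184) = 0.01887.
z = (0.75265 − 0.72)/0.01887 = 0.03265/0.01887 = 1.730.
p-value = P(Z < 1.730) ≈ 0.9582.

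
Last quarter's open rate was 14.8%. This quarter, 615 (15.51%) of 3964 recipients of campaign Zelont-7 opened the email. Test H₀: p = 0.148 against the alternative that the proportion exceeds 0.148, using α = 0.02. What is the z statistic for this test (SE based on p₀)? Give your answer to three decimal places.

z = 1.267

p̂ = 615/3964 = 0.155146.
SE = √(p₀(1−p₀)/n) = √(0.1261/3964) = 0.005640.
z = (0.155146 − 0.148)/0.005640 = 0.007146/0.005640 = 1.267.
p-value = P(Z > 1.267) ≈ 0.1026, so at α = 0.02 we fail to reject H₀.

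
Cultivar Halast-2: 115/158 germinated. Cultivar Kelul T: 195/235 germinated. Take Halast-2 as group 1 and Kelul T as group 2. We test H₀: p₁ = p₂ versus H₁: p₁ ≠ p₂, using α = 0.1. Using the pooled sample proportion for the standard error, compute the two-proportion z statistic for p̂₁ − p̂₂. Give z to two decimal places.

p̂₁ = 115/158 ≈ 0.7278, p̂₂ = 195/235 ≈ 0.8298.
Pooled p̂ = (115+195)/(158+235) = 310/393 = 0.7888.
SE = √(p̂(1−p̂)(1/n₁+1/n₂)) = √(0.7888·0.2112·0.0105844) = √(0.00176328) = 0.0420.
z = (0.7278 − 0.8298)/0.0420 = -0.1020/0.0420 = -2.43.
p-value = 2·P(Z > 2.428) ≈ 0.0152; since p < α = 0.1, reject H₀.

z = -2.43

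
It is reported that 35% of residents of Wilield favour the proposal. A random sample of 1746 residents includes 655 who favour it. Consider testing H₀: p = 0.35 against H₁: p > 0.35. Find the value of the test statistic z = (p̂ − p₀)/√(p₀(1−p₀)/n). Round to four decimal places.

p̂ = 655/1746 ≈ 0.3751432.
Standard error under H₀: √(0.35×0.65/1746) = 0.0114148.
z = (0.3751432 − 0.35)/0.0114148 = 0.0251432/0.0114148 = 2.2027.

z = 2.2027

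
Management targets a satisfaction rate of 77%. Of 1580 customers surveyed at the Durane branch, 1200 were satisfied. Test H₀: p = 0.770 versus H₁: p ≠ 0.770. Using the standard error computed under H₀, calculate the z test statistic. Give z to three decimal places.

p̂ = 1200/1580 = 0.75949.
Standard error under H₀: √(0.77×0.23/1580) = 0.01059.
z = (0.75949 − 0.77)/0.01059 = -0.01051/0.01059 = -0.992.

z = -0.992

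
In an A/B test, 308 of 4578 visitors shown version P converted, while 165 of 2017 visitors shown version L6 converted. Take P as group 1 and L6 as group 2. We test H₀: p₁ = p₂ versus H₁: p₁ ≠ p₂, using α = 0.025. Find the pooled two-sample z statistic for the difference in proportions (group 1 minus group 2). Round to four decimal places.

z = -2.1066

p̂₁ = 308/4578 ≈ 0.067278, p̂₂ = 165/2017 ≈ 0.081805.
Pooled p̂ = (308+165)/(4578+2017) = 473/6595 = 0.071721.
SE = √(p̂(1−p̂)(1/n₁+1/n₂)) = √(0.071721·0.928279·0.000714222) = √(4.75508e-05) = 0.006896.
z = (0.067278 − 0.081805)/0.006896 = -0.014527/0.006896 = -2.1066.
Two-sided p-value ≈ 2·Φ(−2.107) = 0.0352; since p > α = 0.025, fail to reject H₀.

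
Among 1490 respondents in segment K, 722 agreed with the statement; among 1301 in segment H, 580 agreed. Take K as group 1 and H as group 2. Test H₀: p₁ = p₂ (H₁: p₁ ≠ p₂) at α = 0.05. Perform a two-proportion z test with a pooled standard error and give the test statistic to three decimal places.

z = 2.047

p̂₁ = 722/1490 ≈ 0.48456, p̂₂ = 580/1301 ≈ 0.44581.
Pooled p̂ = (722+580)/(1490+1301) = 1302/2791 = 0.46650.
SE = √(p̂(1−p̂)(1/n₁+1/n₂)) = √(0.46650·0.53350·0.00143978) = √(0.000358329) = 0.01893.
z = (0.48456 − 0.44581)/0.01893 = 0.03875/0.01893 = 2.047.
Two-sided p-value ≈ 2·Φ(−2.047) = 0.0406; since p < α = 0.05, reject H₀.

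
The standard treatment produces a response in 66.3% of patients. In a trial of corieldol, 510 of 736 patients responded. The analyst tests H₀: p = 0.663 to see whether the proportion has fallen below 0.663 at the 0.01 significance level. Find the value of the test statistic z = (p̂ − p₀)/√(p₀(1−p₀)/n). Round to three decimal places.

p̂ = 510/736 ≈ 0.69293.
SE = √(p₀(1−p₀)/n) = √(0.22343/736) = 0.01742.
z = (0.69293 − 0.663)/0.01742 = 0.02993/0.01742 = 1.718.
p-value = P(Z < 1.718) ≈ 0.9571, so at α = 0.01 we fail to reject H₀.

z = 1.718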